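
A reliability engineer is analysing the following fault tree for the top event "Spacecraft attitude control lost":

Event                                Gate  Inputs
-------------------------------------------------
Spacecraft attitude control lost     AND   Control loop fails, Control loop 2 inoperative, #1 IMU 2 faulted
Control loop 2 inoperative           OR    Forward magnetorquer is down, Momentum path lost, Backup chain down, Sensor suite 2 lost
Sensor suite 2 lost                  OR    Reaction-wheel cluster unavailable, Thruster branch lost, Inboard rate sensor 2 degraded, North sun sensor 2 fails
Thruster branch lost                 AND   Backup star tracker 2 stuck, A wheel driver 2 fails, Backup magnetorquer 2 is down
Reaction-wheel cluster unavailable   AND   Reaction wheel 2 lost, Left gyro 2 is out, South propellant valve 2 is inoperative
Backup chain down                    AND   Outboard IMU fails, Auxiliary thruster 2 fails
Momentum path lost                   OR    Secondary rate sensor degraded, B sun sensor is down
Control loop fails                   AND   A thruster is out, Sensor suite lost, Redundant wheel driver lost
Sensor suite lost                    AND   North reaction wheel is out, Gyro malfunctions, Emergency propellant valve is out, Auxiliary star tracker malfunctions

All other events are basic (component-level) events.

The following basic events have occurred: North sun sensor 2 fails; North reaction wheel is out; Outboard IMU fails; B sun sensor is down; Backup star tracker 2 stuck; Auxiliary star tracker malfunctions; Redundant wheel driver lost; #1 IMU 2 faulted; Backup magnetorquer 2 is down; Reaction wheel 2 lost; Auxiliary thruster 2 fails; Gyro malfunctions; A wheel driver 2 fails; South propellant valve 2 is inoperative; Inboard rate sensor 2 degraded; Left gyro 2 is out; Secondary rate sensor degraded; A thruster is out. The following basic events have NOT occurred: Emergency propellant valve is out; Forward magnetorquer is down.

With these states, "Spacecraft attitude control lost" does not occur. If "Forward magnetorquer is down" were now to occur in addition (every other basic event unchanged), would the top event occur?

Counterfactual: set "Forward magnetorquer is down" to occurred.
Sensor suite lost [AND]: North reaction wheel is out=occurs, Gyro malfunctions=occurs, Emergency propellant valve is out=not, Auxiliary star tracker malfunctions=occurs → not all inputs occur → does not occur.
Control loop fails [AND]: A thruster is out=occurs, Sensor suite lost=not, Redundant wheel driver lost=occurs → not all inputs occur → does not occur.
Momentum path lost [OR]: Secondary rate sensor degraded=occurs, B sun sensor is down=occurs → at least one input occurs → occurs.
Backup chain down [AND]: Outboard IMU fails=occurs, Auxiliary thruster 2 fails=occurs → all inputs occur → occurs.
Reaction-wheel cluster unavailable [AND]: Reaction wheel 2 lost=occurs, Left gyro 2 is out=occurs, South propellant valve 2 is inoperative=occurs → all inputs occur → occurs.
Thruster branch lost [AND]: Backup star tracker 2 stuck=occurs, A wheel driver 2 fails=occurs, Backup magnetorquer 2 is down=occurs → all inputs occur → occurs.
Sensor suite 2 lost [OR]: Reaction-wheel cluster unavailable=occurs, Thruster branch lost=occurs, Inboard rate sensor 2 degraded=occurs, North sun sensor 2 fails=occurs → at least one input occurs → occurs.
Control loop 2 inoperative [OR]: Forward magnetorquer is down=occurs, Momentum path lost=occurs, Backup chain down=occurs, Sensor suite 2 lost=occurs → at least one input occurs → occurs.
Spacecraft attitude control lost [AND]: Control loop fails=not, Control loop 2 inoperative=occurs, #1 IMU 2 faulted=occurs → not all inputs occur → does not occur.

No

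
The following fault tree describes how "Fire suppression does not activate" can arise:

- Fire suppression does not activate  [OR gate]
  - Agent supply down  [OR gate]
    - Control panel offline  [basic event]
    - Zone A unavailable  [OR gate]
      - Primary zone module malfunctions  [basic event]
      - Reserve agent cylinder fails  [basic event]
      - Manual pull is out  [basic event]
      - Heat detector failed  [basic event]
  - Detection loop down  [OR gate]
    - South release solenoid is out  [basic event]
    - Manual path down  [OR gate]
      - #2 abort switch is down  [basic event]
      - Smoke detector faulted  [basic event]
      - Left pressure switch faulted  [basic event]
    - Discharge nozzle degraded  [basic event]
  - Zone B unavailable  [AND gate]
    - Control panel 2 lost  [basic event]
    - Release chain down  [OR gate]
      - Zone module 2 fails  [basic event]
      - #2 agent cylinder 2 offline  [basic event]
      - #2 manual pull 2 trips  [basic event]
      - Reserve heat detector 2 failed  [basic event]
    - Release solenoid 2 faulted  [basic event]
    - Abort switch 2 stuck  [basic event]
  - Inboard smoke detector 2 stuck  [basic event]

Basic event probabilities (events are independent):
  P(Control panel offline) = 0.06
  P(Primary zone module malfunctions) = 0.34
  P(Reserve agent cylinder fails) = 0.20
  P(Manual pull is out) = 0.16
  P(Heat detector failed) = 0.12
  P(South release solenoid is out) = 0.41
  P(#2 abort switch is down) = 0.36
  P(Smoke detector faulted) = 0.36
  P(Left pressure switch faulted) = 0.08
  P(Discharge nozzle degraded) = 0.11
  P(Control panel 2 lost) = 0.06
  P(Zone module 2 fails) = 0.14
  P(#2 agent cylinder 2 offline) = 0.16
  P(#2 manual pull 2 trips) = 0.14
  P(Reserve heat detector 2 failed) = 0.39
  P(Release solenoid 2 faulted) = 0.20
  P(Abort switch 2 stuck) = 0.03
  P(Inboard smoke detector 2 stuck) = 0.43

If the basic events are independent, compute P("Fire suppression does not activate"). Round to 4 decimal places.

P(Zone A unavailable) [OR] = 1 − (1−0.34) × (1−0.20) × (1−0.16) × (1−0.12) = 0.609702
P(Agent supply down) [OR] = 1 − (1−0.06) × (1−0.609702) = 0.633120
P(Manual path down) [OR] = 1 − (1−0.36) × (1−0.36) × (1−0.08) = 0.623168
P(Detection loop down) [OR] = 1 − (1−0.41) × (1−0.623168) × (1−0.11) = 0.802126
P(Release chain down) [OR] = 1 − (1−0.14) × (1−0.16) × (1−0.14) × (1−0.39) = 0.621029
P(Zone B unavailable) [AND] = 0.06 × 0.621029 × 0.20 × 0.03 = 0.000224
P(Fire suppression does not activate) [OR] = 1 − (1−0.633120) × (1−0.802126) × (1−0.000224) × (1−0.43) = 0.958630
Rounded to 4 decimal places: P(Fire suppression does not activate) ≈ 0.9586.

0.9586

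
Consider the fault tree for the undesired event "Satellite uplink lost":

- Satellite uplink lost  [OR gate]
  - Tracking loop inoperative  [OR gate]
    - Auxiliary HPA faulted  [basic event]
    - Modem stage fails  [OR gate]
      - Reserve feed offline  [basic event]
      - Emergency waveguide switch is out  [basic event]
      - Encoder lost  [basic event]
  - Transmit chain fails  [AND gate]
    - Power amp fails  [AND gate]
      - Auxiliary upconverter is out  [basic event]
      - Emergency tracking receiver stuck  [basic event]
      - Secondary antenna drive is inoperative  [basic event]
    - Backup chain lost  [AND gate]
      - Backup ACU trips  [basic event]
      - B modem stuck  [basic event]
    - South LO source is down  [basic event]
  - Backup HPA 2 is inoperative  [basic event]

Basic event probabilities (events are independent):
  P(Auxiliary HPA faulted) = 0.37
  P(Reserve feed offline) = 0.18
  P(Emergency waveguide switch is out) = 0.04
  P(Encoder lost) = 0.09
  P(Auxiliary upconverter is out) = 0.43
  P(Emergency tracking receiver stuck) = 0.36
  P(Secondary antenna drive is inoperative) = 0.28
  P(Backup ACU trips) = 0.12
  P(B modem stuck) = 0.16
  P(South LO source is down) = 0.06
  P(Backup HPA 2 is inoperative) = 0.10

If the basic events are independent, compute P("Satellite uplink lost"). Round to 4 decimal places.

P(Modem stage fails) [OR] = 1 − (1−0.18) × (1−0.04) × (1−0.09) = 0.283648
P(Tracking loop inoperative) [OR] = 1 − (1−0.37) × (1−0.283648) = 0.548698
P(Power amp fails) [AND] = 0.43 × 0.36 × 0.28 = 0.043344
P(Backup chain lost) [AND] = 0.12 × 0.16 = 0.019200
P(Transmit chain fails) [AND] = 0.043344 × 0.019200 × 0.06 = 0.000050
P(Satellite uplink lost) [OR] = 1 − (1−0.548698) × (1−0.000050) × (1−0.10) = 0.593849
Rounded to 4 decimal places: P(Satellite uplink lost) ≈ 0.5938.

0.5938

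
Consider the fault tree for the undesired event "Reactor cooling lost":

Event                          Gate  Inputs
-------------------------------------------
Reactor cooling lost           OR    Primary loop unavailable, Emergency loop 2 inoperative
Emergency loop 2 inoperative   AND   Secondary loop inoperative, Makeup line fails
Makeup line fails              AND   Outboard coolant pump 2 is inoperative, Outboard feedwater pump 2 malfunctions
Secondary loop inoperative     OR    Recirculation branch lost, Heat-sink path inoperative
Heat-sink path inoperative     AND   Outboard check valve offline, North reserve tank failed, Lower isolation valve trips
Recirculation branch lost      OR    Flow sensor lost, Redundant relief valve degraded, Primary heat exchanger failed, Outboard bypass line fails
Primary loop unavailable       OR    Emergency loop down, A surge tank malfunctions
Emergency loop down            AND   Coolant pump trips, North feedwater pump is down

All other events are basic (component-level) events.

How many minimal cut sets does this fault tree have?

7

Emergency loop down [AND]: one cut set from each child combined → 1 × 1 = 1 cut set(s).
Primary loop unavailable [OR]: union of children's cut sets → 2 cut set(s).
Recirculation branch lost [OR]: union of children's cut sets → 4 cut set(s).
Heat-sink path inoperative [AND]: one cut set from each child combined → 1 × 1 × 1 = 1 cut set(s).
Secondary loop inoperative [OR]: union of children's cut sets → 5 cut set(s).
Makeup line fails [AND]: one cut set from each child combined → 1 × 1 = 1 cut set(s).
Emergency loop 2 inoperative [AND]: one cut set from each child combined → 5 × 1 = 5 cut set(s).
Reactor cooling lost [OR]: union of children's cut sets → 7 cut set(s).
Minimal cut sets: {Coolant pump trips, North feedwater pump is down}; {A surge tank malfunctions}; {Flow sensor lost, Outboard coolant pump 2 is inoperative, Outboard feedwater pump 2 malfunctions}; {Outboard coolant pump 2 is inoperative, Outboard feedwater pump 2 malfunctions, Redundant relief valve degraded}; {Outboard coolant pump 2 is inoperative, Outboard feedwater pump 2 malfunctions, Primary heat exchanger failed}; {Outboard bypass line fails, Outboard coolant pump 2 is inoperative, Outboard feedwater pump 2 malfunctions}; {Lower isolation valve trips, North reserve tank failed, Outboard check valve offline, Outboard coolant pump 2 is inoperative, Outboard feedwater pump 2 malfunctions}.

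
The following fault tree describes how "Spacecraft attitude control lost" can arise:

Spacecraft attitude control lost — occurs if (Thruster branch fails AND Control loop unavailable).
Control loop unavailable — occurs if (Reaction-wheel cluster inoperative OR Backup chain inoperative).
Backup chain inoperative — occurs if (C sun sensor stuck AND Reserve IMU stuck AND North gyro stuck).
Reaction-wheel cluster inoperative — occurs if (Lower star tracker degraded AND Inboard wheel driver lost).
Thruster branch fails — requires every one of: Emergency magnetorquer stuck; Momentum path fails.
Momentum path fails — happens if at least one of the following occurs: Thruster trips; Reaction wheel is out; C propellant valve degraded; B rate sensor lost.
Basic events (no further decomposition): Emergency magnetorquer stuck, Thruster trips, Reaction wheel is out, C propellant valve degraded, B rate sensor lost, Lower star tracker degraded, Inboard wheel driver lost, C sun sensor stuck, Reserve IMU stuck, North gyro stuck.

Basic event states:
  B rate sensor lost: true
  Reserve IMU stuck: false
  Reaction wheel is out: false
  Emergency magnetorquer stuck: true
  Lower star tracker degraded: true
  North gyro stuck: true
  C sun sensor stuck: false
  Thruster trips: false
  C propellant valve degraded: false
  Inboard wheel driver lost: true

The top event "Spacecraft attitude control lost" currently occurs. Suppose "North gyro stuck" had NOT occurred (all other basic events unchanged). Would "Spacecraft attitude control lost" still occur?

Counterfactual: set "North gyro stuck" to not occurred.
Momentum path fails [OR]: Thruster trips=not, Reaction wheel is out=not, C propellant valve degraded=not, B rate sensor lost=occurs → at least one input occurs → occurs.
Thruster branch fails [AND]: Emergency magnetorquer stuck=occurs, Momentum path fails=occurs → all inputs occur → occurs.
Reaction-wheel cluster inoperative [AND]: Lower star tracker degraded=occurs, Inboard wheel driver lost=occurs → all inputs occur → occurs.
Backup chain inoperative [AND]: C sun sensor stuck=not, Reserve IMU stuck=not, North gyro stuck=not → not all inputs occur → does not occur.
Control loop unavailable [OR]: Reaction-wheel cluster inoperative=occurs, Backup chain inoperative=not → at least one input occurs → occurs.
Spacecraft attitude control lost [AND]: Thruster branch fails=occurs, Control loop unavailable=occurs → all inputs occur → occurs.

Yes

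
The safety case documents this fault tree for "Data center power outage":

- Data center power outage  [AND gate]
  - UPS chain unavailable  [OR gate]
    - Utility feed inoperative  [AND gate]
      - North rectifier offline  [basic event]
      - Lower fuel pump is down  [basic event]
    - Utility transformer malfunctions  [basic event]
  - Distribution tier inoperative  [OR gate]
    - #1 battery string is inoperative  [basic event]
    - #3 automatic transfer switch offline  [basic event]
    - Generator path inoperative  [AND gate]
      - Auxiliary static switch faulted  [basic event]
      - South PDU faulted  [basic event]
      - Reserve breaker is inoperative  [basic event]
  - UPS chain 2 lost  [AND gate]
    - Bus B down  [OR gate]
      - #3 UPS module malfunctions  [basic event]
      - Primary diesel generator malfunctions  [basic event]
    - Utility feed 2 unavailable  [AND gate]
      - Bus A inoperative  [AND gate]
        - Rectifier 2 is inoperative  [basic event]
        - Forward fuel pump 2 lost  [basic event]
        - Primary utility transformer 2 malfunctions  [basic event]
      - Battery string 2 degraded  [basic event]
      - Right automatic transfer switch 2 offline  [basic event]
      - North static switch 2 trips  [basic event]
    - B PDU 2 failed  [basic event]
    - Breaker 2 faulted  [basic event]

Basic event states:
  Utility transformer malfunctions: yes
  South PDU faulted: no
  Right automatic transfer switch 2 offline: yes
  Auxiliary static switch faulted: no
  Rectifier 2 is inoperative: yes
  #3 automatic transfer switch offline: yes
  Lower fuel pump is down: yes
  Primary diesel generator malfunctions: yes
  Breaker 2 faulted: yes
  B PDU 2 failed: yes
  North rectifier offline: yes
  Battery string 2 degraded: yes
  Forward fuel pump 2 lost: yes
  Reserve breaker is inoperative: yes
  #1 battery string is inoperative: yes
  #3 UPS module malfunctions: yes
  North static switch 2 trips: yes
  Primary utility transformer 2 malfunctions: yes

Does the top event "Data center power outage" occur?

Yes

Utility feed inoperative [AND]: North rectifier offline=occurs, Lower fuel pump is down=occurs → all inputs occur → occurs.
UPS chain unavailable [OR]: Utility feed inoperative=occurs, Utility transformer malfunctions=occurs → at least one input occurs → occurs.
Generator path inoperative [AND]: Auxiliary static switch faulted=not, South PDU faulted=not, Reserve breaker is inoperative=occurs → not all inputs occur → does not occur.
Distribution tier inoperative [OR]: #1 battery string is inoperative=occurs, #3 automatic transfer switch offline=occurs, Generator path inoperative=not → at least one input occurs → occurs.
Bus B down [OR]: #3 UPS module malfunctions=occurs, Primary diesel generator malfunctions=occurs → at least one input occurs → occurs.
Bus A inoperative [AND]: Rectifier 2 is inoperative=occurs, Forward fuel pump 2 lost=occurs, Primary utility transformer 2 malfunctions=occurs → all inputs occur → occurs.
Utility feed 2 unavailable [AND]: Bus A inoperative=occurs, Battery string 2 degraded=occurs, Right automatic transfer switch 2 offline=occurs, North static switch 2 trips=occurs → all inputs occur → occurs.
UPS chain 2 lost [AND]: Bus B down=occurs, Utility feed 2 unavailable=occurs, B PDU 2 failed=occurs, Breaker 2 faulted=occurs → all inputs occur → occurs.
Data center power outage [AND]: UPS chain unavailable=occurs, Distribution tier inoperative=occurs, UPS chain 2 lost=occurs → all inputs occur → occurs.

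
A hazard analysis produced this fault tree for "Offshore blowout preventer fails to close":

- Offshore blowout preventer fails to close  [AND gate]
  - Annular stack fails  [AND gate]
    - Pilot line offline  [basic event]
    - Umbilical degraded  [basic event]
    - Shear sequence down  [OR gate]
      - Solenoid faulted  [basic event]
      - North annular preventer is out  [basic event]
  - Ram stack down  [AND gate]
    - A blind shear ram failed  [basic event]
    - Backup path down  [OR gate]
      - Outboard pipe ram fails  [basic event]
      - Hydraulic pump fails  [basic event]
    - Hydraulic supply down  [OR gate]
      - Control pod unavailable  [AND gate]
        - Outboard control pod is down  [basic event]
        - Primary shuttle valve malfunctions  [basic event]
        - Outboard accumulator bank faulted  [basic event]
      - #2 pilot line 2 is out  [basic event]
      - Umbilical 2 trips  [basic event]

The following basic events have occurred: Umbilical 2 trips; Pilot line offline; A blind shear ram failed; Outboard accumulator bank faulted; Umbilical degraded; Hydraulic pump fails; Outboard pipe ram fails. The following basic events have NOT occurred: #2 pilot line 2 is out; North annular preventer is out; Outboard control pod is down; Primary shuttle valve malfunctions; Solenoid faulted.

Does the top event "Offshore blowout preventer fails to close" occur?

Shear sequence down [OR]: Solenoid faulted=not, North annular preventer is out=not → no input occurs → does not occur.
Annular stack fails [AND]: Pilot line offline=occurs, Umbilical degraded=occurs, Shear sequence down=not → not all inputs occur → does not occur.
Backup path down [OR]: Outboard pipe ram fails=occurs, Hydraulic pump fails=occurs → at least one input occurs → occurs.
Control pod unavailable [AND]: Outboard control pod is down=not, Primary shuttle valve malfunctions=not, Outboard accumulator bank faulted=occurs → not all inputs occur → does not occur.
Hydraulic supply down [OR]: Control pod unavailable=not, #2 pilot line 2 is out=not, Umbilical 2 trips=occurs → at least one input occurs → occurs.
Ram stack down [AND]: A blind shear ram failed=occurs, Backup path down=occurs, Hydraulic supply down=occurs → all inputs occur → occurs.
Offshore blowout preventer fails to close [AND]: Annular stack fails=not, Ram stack down=occurs → not all inputs occur → does not occur.

No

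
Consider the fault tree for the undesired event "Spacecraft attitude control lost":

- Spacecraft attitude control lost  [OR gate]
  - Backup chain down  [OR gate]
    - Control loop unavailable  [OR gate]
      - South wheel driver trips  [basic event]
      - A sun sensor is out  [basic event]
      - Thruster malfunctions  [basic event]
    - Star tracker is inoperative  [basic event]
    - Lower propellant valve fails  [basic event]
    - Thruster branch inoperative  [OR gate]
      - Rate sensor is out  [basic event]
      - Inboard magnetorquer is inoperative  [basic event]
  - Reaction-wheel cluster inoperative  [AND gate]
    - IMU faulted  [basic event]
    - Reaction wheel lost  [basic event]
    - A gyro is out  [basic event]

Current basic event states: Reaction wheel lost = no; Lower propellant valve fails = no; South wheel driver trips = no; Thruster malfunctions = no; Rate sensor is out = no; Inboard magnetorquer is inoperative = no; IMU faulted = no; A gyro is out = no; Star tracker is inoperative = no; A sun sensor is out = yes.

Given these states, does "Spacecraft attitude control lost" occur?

Control loop unavailable [OR]: South wheel driver trips=not, A sun sensor is out=occurs, Thruster malfunctions=not → at least one input occurs → occurs.
Thruster branch inoperative [OR]: Rate sensor is out=not, Inboard magnetorquer is inoperative=not → no input occurs → does not occur.
Backup chain down [OR]: Control loop unavailable=occurs, Star tracker is inoperative=not, Lower propellant valve fails=not, Thruster branch inoperative=not → at least one input occurs → occurs.
Reaction-wheel cluster inoperative [AND]: IMU faulted=not, Reaction wheel lost=not, A gyro is out=not → not all inputs occur → does not occur.
Spacecraft attitude control lost [OR]: Backup chain down=occurs, Reaction-wheel cluster inoperative=not → at least one input occurs → occurs.

Yes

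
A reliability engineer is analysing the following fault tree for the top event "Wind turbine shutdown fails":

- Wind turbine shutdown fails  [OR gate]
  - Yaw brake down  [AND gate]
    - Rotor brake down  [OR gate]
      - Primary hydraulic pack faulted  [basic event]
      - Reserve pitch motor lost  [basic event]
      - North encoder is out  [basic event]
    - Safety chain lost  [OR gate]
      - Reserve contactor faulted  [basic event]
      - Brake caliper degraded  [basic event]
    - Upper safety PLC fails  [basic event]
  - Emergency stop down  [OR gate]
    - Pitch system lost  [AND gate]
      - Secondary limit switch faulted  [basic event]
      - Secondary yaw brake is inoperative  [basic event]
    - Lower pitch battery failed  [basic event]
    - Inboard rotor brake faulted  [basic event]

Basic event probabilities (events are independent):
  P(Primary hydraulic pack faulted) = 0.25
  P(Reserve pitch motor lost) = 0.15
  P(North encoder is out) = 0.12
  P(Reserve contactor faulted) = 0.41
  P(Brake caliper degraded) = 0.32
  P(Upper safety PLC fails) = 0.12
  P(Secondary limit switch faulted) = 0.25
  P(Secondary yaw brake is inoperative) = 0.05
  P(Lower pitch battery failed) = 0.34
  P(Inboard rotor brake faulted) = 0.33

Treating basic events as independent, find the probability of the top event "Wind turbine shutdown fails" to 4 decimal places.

0.5771

P(Rotor brake down) [OR] = 1 − (1−0.25) × (1−0.15) × (1−0.12) = 0.439000
P(Safety chain lost) [OR] = 1 − (1−0.41) × (1−0.32) = 0.598800
P(Yaw brake down) [AND] = 0.439000 × 0.598800 × 0.12 = 0.031545
P(Pitch system lost) [AND] = 0.25 × 0.05 = 0.012500
P(Emergency stop down) [OR] = 1 − (1−0.012500) × (1−0.34) × (1−0.33) = 0.563328
P(Wind turbine shutdown fails) [OR] = 1 − (1−0.031545) × (1−0.563328) = 0.577103
Rounded to 4 decimal places: P(Wind turbine shutdown fails) ≈ 0.5771.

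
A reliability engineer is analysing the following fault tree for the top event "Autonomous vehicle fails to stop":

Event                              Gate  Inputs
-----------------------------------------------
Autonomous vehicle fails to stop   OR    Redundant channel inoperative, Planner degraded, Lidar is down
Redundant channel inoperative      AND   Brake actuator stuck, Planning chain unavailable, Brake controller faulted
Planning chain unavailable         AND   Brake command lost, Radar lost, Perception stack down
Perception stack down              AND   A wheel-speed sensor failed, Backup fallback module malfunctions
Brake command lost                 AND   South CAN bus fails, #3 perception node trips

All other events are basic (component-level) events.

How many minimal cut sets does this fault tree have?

3

Brake command lost [AND]: one cut set from each child combined → 1 × 1 = 1 cut set(s).
Perception stack down [AND]: one cut set from each child combined → 1 × 1 = 1 cut set(s).
Planning chain unavailable [AND]: one cut set from each child combined → 1 × 1 × 1 = 1 cut set(s).
Redundant channel inoperative [AND]: one cut set from each child combined → 1 × 1 × 1 = 1 cut set(s).
Autonomous vehicle fails to stop [OR]: union of children's cut sets → 3 cut set(s).
Minimal cut sets: {#3 perception node trips, A wheel-speed sensor failed, Backup fallback module malfunctions, Brake actuator stuck, Brake controller faulted, Radar lost, South CAN bus fails}; {Planner degraded}; {Lidar is down}.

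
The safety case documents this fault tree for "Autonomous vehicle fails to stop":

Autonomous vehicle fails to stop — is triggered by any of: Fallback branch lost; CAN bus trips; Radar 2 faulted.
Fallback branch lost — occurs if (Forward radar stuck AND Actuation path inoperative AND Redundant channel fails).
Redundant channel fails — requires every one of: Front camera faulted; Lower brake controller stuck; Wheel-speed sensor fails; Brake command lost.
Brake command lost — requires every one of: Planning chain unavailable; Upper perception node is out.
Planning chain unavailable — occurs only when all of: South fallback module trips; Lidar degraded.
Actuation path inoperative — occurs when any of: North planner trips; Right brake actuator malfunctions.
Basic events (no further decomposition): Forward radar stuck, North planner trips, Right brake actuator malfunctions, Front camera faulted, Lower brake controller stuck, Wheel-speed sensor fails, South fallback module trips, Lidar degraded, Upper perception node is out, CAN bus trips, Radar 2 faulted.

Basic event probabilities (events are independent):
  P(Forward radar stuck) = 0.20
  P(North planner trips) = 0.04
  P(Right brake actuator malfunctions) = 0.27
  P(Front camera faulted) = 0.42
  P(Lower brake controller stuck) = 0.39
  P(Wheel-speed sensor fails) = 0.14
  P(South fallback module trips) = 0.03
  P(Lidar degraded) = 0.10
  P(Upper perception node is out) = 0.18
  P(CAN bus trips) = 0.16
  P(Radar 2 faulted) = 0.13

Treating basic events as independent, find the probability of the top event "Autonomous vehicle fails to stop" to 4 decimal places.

0.2692

P(Actuation path inoperative) [OR] = 1 − (1−0.04) × (1−0.27) = 0.299200
P(Planning chain unavailable) [AND] = 0.03 × 0.10 = 0.003000
P(Brake command lost) [AND] = 0.003000 × 0.18 = 0.000540
P(Redundant channel fails) [AND] = 0.42 × 0.39 × 0.14 × 0.000540 = 0.000012
P(Fallback branch lost) [AND] = 0.20 × 0.299200 × 0.000012 = 0.000001
P(Autonomous vehicle fails to stop) [OR] = 1 − (1−0.000001) × (1−0.16) × (1−0.13) = 0.269201
Rounded to 4 decimal places: P(Autonomous vehicle fails to stop) ≈ 0.2692.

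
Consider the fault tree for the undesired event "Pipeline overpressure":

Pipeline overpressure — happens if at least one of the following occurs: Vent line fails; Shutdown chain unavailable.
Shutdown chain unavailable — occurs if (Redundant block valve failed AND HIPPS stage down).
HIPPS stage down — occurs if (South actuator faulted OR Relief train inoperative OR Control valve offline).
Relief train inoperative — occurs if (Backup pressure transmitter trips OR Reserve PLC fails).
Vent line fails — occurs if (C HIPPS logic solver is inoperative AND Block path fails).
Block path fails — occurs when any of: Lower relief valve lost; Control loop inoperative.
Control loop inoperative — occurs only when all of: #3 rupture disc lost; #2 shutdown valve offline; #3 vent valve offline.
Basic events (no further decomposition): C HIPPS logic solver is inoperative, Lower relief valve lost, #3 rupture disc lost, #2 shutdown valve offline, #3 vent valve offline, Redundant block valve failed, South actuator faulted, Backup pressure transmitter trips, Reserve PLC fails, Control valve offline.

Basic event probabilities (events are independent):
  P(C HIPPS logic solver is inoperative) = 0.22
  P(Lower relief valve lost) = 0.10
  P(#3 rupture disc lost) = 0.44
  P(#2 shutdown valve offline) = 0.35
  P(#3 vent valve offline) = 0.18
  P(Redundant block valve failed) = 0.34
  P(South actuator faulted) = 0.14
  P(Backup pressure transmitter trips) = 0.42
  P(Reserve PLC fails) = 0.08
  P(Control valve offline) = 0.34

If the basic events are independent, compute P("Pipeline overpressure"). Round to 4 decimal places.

P(Control loop inoperative) [AND] = 0.44 × 0.35 × 0.18 = 0.027720
P(Block path fails) [OR] = 1 − (1−0.10) × (1−0.027720) = 0.124948
P(Vent line fails) [AND] = 0.22 × 0.124948 = 0.027489
P(Relief train inoperative) [OR] = 1 − (1−0.42) × (1−0.08) = 0.466400
P(HIPPS stage down) [OR] = 1 − (1−0.14) × (1−0.466400) × (1−0.34) = 0.697129
P(Shutdown chain unavailable) [AND] = 0.34 × 0.697129 = 0.237024
P(Pipeline overpressure) [OR] = 1 − (1−0.027489) × (1−0.237024) = 0.257997
Rounded to 4 decimal places: P(Pipeline overpressure) ≈ 0.2580.

0.2580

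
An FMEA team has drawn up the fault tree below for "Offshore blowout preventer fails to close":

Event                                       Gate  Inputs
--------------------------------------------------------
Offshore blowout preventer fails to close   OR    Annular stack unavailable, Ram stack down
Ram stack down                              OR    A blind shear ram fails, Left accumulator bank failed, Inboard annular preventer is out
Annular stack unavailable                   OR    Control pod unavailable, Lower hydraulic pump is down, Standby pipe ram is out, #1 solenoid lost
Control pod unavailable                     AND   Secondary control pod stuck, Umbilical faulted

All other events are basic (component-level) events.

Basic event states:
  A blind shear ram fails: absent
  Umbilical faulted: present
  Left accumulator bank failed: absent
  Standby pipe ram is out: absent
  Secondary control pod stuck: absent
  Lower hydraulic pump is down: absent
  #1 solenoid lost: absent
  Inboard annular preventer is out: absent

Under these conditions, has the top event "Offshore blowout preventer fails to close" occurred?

Control pod unavailable [AND]: Secondary control pod stuck=not, Umbilical faulted=occurs → not all inputs occur → does not occur.
Annular stack unavailable [OR]: Control pod unavailable=not, Lower hydraulic pump is down=not, Standby pipe ram is out=not, #1 solenoid lost=not → no input occurs → does not occur.
Ram stack down [OR]: A blind shear ram fails=not, Left accumulator bank failed=not, Inboard annular preventer is out=not → no input occurs → does not occur.
Offshore blowout preventer fails to close [OR]: Annular stack unavailable=not, Ram stack down=not → no input occurs → does not occur.

No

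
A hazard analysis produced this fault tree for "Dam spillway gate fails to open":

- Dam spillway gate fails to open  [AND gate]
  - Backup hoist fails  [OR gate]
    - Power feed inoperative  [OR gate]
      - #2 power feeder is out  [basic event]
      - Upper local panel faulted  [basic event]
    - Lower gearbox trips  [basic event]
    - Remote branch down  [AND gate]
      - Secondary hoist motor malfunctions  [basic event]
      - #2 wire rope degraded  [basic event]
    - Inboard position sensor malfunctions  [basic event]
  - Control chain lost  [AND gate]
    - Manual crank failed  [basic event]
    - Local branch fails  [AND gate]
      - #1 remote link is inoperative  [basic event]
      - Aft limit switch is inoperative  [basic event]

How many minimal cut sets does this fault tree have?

5

Power feed inoperative [OR]: union of children's cut sets → 2 cut set(s).
Remote branch down [AND]: one cut set from each child combined → 1 × 1 = 1 cut set(s).
Backup hoist fails [OR]: union of children's cut sets → 5 cut set(s).
Local branch fails [AND]: one cut set from each child combined → 1 × 1 = 1 cut set(s).
Control chain lost [AND]: one cut set from each child combined → 1 × 1 = 1 cut set(s).
Dam spillway gate fails to open [AND]: one cut set from each child combined → 5 × 1 = 5 cut set(s).
Minimal cut sets: {#1 remote link is inoperative, #2 power feeder is out, Aft limit switch is inoperative, Manual crank failed}; {#1 remote link is inoperative, Aft limit switch is inoperative, Manual crank failed, Upper local panel faulted}; {#1 remote link is inoperative, Aft limit switch is inoperative, Lower gearbox trips, Manual crank failed}; {#1 remote link is inoperative, #2 wire rope degraded, Aft limit switch is inoperative, Manual crank failed, Secondary hoist motor malfunctions}; {#1 remote link is inoperative, Aft limit switch is inoperative, Inboard position sensor malfunctions, Manual crank failed}.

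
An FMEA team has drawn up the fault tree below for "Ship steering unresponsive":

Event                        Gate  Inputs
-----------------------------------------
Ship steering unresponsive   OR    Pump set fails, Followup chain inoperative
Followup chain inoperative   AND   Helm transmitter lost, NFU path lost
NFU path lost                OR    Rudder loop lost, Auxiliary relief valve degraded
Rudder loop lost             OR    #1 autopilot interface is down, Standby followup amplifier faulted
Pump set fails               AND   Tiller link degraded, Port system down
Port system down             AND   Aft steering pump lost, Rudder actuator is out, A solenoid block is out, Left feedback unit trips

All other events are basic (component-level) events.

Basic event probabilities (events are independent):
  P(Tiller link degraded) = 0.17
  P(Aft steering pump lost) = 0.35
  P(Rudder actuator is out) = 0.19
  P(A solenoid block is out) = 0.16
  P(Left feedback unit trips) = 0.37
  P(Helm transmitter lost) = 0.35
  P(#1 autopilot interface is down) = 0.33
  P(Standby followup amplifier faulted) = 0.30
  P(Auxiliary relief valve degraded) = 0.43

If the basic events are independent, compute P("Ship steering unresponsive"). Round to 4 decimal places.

P(Port system down) [AND] = 0.35 × 0.19 × 0.16 × 0.37 = 0.003937
P(Pump set fails) [AND] = 0.17 × 0.003937 = 0.000669
P(Rudder loop lost) [OR] = 1 − (1−0.33) × (1−0.30) = 0.531000
P(NFU path lost) [OR] = 1 − (1−0.531000) × (1−0.43) = 0.732670
P(Followup chain inoperative) [AND] = 0.35 × 0.732670 = 0.256435
P(Ship steering unresponsive) [OR] = 1 − (1−0.000669) × (1−0.256435) = 0.256932
Rounded to 4 decimal places: P(Ship steering unresponsive) ≈ 0.2569.

0.2569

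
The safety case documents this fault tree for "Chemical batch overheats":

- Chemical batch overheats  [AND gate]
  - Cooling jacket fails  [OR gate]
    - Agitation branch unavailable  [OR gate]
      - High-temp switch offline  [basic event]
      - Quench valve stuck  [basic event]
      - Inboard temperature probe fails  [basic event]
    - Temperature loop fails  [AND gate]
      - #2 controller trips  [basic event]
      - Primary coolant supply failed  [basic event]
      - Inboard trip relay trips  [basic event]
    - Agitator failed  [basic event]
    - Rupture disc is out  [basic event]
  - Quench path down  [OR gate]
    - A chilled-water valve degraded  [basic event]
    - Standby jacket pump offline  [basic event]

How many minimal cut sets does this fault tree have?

Agitation branch unavailable [OR]: union of children's cut sets → 3 cut set(s).
Temperature loop fails [AND]: one cut set from each child combined → 1 × 1 × 1 = 1 cut set(s).
Cooling jacket fails [OR]: union of children's cut sets → 6 cut set(s).
Quench path down [OR]: union of children's cut sets → 2 cut set(s).
Chemical batch overheats [AND]: one cut set from each child combined → 6 × 2 = 12 cut set(s).

12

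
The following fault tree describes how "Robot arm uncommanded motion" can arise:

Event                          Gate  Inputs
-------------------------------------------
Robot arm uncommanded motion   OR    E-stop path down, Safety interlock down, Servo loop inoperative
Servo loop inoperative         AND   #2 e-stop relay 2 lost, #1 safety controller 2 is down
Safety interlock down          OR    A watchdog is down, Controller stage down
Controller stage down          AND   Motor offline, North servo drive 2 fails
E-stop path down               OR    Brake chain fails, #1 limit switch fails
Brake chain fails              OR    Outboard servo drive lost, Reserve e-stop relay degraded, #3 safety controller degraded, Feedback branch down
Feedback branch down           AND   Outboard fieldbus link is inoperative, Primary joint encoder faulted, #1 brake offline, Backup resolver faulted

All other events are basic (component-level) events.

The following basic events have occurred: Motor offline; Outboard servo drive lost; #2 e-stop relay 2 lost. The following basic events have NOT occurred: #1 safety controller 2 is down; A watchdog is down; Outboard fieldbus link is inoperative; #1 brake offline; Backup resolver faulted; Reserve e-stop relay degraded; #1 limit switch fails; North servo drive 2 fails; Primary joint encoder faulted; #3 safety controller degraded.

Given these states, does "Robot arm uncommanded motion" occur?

Yes

Feedback branch down [AND]: Outboard fieldbus link is inoperative=not, Primary joint encoder faulted=not, #1 brake offline=not, Backup resolver faulted=not → not all inputs occur → does not occur.
Brake chain fails [OR]: Outboard servo drive lost=occurs, Reserve e-stop relay degraded=not, #3 safety controller degraded=not, Feedback branch down=not → at least one input occurs → occurs.
E-stop path down [OR]: Brake chain fails=occurs, #1 limit switch fails=not → at least one input occurs → occurs.
Controller stage down [AND]: Motor offline=occurs, North servo drive 2 fails=not → not all inputs occur → does not occur.
Safety interlock down [OR]: A watchdog is down=not, Controller stage down=not → no input occurs → does not occur.
Servo loop inoperative [AND]: #2 e-stop relay 2 lost=occurs, #1 safety controller 2 is down=not → not all inputs occur → does not occur.
Robot arm uncommanded motion [OR]: E-stop path down=occurs, Safety interlock down=not, Servo loop inoperative=not → at least one input occurs → occurs.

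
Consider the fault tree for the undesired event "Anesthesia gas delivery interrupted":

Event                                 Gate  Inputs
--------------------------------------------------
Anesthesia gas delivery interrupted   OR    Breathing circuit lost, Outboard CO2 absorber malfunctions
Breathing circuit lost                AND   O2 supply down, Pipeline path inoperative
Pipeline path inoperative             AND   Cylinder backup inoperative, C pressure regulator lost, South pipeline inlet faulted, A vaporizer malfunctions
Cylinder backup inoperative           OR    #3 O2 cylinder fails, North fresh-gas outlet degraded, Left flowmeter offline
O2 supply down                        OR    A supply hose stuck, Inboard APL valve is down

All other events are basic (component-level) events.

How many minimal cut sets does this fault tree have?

O2 supply down [OR]: union of children's cut sets → 2 cut set(s).
Cylinder backup inoperative [OR]: union of children's cut sets → 3 cut set(s).
Pipeline path inoperative [AND]: one cut set from each child combined → 3 × 1 × 1 × 1 = 3 cut set(s).
Breathing circuit lost [AND]: one cut set from each child combined → 2 × 3 = 6 cut set(s).
Anesthesia gas delivery interrupted [OR]: union of children's cut sets → 7 cut set(s).
Minimal cut sets: {#3 O2 cylinder fails, A supply hose stuck, A vaporizer malfunctions, C pressure regulator lost, South pipeline inlet faulted}; {A supply hose stuck, A vaporizer malfunctions, C pressure regulator lost, North fresh-gas outlet degraded, South pipeline inlet faulted}; {A supply hose stuck, A vaporizer malfunctions, C pressure regulator lost, Left flowmeter offline, South pipeline inlet faulted}; {#3 O2 cylinder fails, A vaporizer malfunctions, C pressure regulator lost, Inboard APL valve is down, South pipeline inlet faulted}; {A vaporizer malfunctions, C pressure regulator lost, Inboard APL valve is down, North fresh-gas outlet degraded, South pipeline inlet faulted}; {A vaporizer malfunctions, C pressure regulator lost, Inboard APL valve is down, Left flowmeter offline, South pipeline inlet faulted}; {Outboard CO2 absorber malfunctions}.

7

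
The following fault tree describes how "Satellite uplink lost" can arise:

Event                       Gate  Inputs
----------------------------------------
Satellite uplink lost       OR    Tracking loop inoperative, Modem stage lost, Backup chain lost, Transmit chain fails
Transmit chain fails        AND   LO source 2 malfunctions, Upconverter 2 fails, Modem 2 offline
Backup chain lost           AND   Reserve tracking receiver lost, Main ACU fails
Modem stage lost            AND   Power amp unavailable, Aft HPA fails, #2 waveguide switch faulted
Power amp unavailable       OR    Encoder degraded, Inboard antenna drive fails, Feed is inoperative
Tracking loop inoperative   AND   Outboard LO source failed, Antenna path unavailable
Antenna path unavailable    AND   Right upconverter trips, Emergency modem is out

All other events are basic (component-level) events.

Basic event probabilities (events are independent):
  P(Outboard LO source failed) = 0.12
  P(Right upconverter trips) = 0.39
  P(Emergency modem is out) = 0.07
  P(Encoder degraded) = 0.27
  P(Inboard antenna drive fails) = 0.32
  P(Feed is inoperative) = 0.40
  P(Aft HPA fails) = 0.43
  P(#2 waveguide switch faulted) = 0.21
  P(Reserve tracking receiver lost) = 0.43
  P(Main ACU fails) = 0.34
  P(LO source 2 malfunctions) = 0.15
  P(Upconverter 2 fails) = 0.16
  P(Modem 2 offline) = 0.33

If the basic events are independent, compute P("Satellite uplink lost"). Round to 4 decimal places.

P(Antenna path unavailable) [AND] = 0.39 × 0.07 = 0.027300
P(Tracking loop inoperative) [AND] = 0.12 × 0.027300 = 0.003276
P(Power amp unavailable) [OR] = 1 − (1−0.27) × (1−0.32) × (1−0.40) = 0.702160
P(Modem stage lost) [AND] = 0.702160 × 0.43 × 0.21 = 0.063405
P(Backup chain lost) [AND] = 0.43 × 0.34 = 0.146200
P(Transmit chain fails) [AND] = 0.15 × 0.16 × 0.33 = 0.007920
P(Satellite uplink lost) [OR] = 1 − (1−0.003276) × (1−0.063405) × (1−0.146200) × (1−0.007920) = 0.209267
Rounded to 4 decimal places: P(Satellite uplink lost) ≈ 0.2093.

0.2093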